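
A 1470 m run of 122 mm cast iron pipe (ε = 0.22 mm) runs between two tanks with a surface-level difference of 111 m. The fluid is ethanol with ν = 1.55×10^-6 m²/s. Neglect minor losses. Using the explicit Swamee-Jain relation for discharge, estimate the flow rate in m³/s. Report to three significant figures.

Q ≈ 0.0323 m³/s

Swamee-Jain (Type II): Q = -0.965·√(gD⁵h_f/L)·ln[ε/(3.7D) + √(3.17ν²L/(gD³h_f))]
√(gD⁵h_f/L) = √(9.81·0.122⁵·111/1470) = 0.004474
ε/(3.7D) = 4.87×10^-4; √(3.17ν²L/(gD³h_f)) = 7.52×10^-5
Q = -0.965·0.004474·ln(5.626×10^-4) = 0.03231 m³/s
Check: V = 2.76 m/s, Re = 2.18×10^5, f = 0.02384, h_f = 112 m ≈ 111 m ✓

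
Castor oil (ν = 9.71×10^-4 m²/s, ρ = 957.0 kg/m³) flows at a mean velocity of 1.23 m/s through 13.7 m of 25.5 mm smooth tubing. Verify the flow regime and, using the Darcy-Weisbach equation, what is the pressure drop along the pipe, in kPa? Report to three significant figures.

Re = VD/ν = 1.23·0.02550/9.71×10^-4 = 32.3 → laminar (Re < 2300)
f = 64/Re = 1.981
h_f = f(L/D)V²/(2g) = 1.981·(13.7/0.02550)·1.23²/(2·9.81) = 82.08 m
Δp = ρg·h_f = 957.0·9.81·82.08 = 770.6 kPa

Δp ≈ 771 kPa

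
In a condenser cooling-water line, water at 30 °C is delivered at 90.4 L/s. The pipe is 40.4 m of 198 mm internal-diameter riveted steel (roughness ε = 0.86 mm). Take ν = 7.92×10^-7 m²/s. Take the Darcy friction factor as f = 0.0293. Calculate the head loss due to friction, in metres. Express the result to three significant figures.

V = 4Q/(πD²) = 4·0.0904/(π·0.198²) = 2.936 m/s
h_f = f(L/D)V²/(2g) = 0.02930·(40.4/0.198)·2.936²/(2·9.81) = 2.627 m

h_f ≈ 2.63 m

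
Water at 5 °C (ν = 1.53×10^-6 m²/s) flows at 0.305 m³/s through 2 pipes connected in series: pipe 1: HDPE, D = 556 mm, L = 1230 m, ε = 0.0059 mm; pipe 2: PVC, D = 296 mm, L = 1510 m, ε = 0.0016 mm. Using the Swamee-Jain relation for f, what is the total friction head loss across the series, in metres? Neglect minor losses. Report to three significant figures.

Pipe 1: V = 1.256 m/s, Re = 4.57×10^5, ε/D = 1.06×10^-5, f = 0.01347, h_1 = f(L/D)V²/2g = 2.396 m
Pipe 2: V = 4.432 m/s, Re = 8.57×10^5, ε/D = 5.41×10^-6, f = 0.01204, h_2 = f(L/D)V²/2g = 61.48 m
Series → Q common, losses add: H = Σh = 63.88 m

H ≈ 63.9 m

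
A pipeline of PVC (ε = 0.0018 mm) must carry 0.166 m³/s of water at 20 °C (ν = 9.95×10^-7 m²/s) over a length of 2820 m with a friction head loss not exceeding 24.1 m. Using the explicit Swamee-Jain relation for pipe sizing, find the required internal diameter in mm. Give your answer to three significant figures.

D ≈ 324 mm

Swamee-Jain (Type III): D = 0.66·[ε^1.25·(LQ²/(gh_f))^4.75 + ν·Q^9.4·(L/(gh_f))^5.2]^0.04
LQ²/(gh_f) = 0.3287; L/(gh_f) = 11.93
Term 1 = ε^1.25·(…)^4.75 = 3.34×10^-10; Term 2 = ν·Q^9.4·(…)^5.2 = 1.84×10^-8
D = 0.66·(3.34×10^-10 + 1.84×10^-8)^0.04 = 0.3239 m = 324 mm
Check: V = 2.01 m/s, Re = 6.56×10^5, f = 0.01258, h_f = 22.7 m ≈ 24.1 m ✓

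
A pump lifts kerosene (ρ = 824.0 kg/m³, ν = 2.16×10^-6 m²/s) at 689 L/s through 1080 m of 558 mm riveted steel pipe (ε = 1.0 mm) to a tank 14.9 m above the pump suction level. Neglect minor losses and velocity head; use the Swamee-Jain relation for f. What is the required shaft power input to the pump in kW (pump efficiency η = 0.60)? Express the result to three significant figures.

P_shaft ≈ 306 kW

V = 4Q/(πD²) = 2.817 m/s; Re = 7.28×10^5; ε/D = 0.00179; f = 0.02312
h_f = f(L/D)V²/2g = 18.10 m
Total head H = z + h_f = 14.9 + 18.10 = 33.00 m
P_hyd = ρgQH = 824.0·9.81·0.689·33.00 = 183.8 kW
P_shaft = P_hyd/η = 183.8/0.60 = 306.4 kW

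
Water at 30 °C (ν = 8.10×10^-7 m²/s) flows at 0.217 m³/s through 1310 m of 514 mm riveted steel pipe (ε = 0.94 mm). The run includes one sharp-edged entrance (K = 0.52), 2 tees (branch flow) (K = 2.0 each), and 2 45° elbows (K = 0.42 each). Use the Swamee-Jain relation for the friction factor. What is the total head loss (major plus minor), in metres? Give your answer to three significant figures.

H_L ≈ 3.60 m

V = 4Q/(πD²) = 1.046 m/s; V²/2g = 0.05574 m
Re = 6.64×10^5, ε/D = 0.00183 → f = 0.02327 (Swamee-Jain)
Major: h_f = f(L/D)·V²/2g = 0.02327·2549·0.05574 = 3.306 m
Minor: ΣK = 5.36; h_m = ΣK·V²/2g = 0.2988 m
Total H_L = 3.306 + 0.2988 = 3.604 m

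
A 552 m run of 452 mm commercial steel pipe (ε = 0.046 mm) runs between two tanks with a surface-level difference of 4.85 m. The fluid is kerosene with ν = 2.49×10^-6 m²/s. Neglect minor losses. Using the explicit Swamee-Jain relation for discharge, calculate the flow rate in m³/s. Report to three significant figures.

Q ≈ 0.368 m³/s

Swamee-Jain (Type II): Q = -0.965·√(gD⁵h_f/L)·ln[ε/(3.7D) + √(3.17ν²L/(gD³h_f))]
√(gD⁵h_f/L) = √(9.81·0.452⁵·4.85/552) = 0.04033
ε/(3.7D) = 2.75×10^-5; √(3.17ν²L/(gD³h_f)) = 4.97×10^-5
Q = -0.965·0.04033·ln(7.720×10^-5) = 0.3685 m³/s
Check: V = 2.30 m/s, Re = 4.17×10^5, f = 0.01480, h_f = 4.86 m ≈ 4.85 m ✓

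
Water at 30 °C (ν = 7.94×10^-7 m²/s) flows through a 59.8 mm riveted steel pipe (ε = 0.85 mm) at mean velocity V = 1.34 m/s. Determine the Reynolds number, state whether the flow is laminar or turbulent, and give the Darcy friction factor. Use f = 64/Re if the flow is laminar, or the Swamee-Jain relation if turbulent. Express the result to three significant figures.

Re ≈ 1.01×10^5; turbulent; f ≈ 0.0436

Re = VD/ν = 1.340·0.0598/7.94×10^-7 = 1.01×10^5
Re > 4000 → turbulent; ε/D = 0.0142
Swamee-Jain: f = 0.04356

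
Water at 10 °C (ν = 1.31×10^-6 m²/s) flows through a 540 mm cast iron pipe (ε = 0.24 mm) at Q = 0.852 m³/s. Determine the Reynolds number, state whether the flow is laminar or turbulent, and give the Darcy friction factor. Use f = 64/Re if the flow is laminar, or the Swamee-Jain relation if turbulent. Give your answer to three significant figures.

Re ≈ 1.53×10^6; turbulent; f ≈ 0.0167

V = 4Q/(πD²) = 3.720 m/s
Re = VD/ν = 3.720·0.540/1.31×10^-6 = 1.53×10^6
Re > 4000 → turbulent; ε/D = 4.44×10^-4
Swamee-Jain: f = 0.01671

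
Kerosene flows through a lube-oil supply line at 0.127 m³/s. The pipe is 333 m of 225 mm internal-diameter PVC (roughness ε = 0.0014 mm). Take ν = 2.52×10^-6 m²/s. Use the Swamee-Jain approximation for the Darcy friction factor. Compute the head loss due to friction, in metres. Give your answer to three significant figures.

h_f ≈ 11.2 m

V = 4Q/(πD²) = 4·0.127/(π·0.225²) = 3.194 m/s
Re = VD/ν = 3.194·0.225/2.52×10^-6 = 2.85×10^5 → turbulent
ε/D = 0.0014/225 = 6.22×10^-6
Swamee-Jain: f = 0.01458
h_f = f(L/D)V²/(2g) = 0.01458·(333/0.225)·3.194²/(2·9.81) = 11.22 m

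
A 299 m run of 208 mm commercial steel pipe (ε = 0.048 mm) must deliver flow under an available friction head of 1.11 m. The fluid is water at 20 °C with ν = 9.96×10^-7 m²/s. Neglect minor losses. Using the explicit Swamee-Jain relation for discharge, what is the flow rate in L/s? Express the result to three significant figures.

Q ≈ 31.8 L/s

Swamee-Jain (Type II): Q = -0.965·√(gD⁵h_f/L)·ln[ε/(3.7D) + √(3.17ν²L/(gD³h_f))]
√(gD⁵h_f/L) = √(9.81·0.208⁵·1.11/299) = 0.003765
ε/(3.7D) = 6.24×10^-5; √(3.17ν²L/(gD³h_f)) = 9.80×10^-5
Q = -0.965·0.003765·ln(1.603×10^-4) = 0.03175 m³/s
Check: V = 0.934 m/s, Re = 1.95×10^5, f = 0.01740, h_f = 1.11 m ≈ 1.11 m ✓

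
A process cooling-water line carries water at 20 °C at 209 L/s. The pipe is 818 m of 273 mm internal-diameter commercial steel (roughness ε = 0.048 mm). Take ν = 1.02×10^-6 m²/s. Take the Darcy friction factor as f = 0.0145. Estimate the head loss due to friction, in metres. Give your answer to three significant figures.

V = 4Q/(πD²) = 4·0.209/(π·0.273²) = 3.571 m/s
h_f = f(L/D)V²/(2g) = 0.01450·(818/0.273)·3.571²/(2·9.81) = 28.23 m

h_f ≈ 28.2 m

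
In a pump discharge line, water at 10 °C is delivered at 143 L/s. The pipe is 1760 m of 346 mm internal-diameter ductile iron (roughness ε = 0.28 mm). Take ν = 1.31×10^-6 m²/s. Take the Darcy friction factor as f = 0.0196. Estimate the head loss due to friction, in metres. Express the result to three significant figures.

V = 4Q/(πD²) = 4·0.143/(π·0.346²) = 1.521 m/s
h_f = f(L/D)V²/(2g) = 0.01960·(1760/0.346)·1.521²/(2·9.81) = 11.75 m

h_f ≈ 11.8 m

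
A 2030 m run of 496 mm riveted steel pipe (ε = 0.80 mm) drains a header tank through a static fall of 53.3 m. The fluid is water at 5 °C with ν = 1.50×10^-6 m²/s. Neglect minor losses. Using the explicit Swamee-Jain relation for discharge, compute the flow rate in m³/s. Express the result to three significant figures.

Swamee-Jain (Type II): Q = -0.965·√(gD⁵h_f/L)·ln[ε/(3.7D) + √(3.17ν²L/(gD³h_f))]
√(gD⁵h_f/L) = √(9.81·0.496⁵·53.3/2030) = 0.08793
ε/(3.7D) = 4.36×10^-4; √(3.17ν²L/(gD³h_f)) = 1.51×10^-5
Q = -0.965·0.08793·ln(4.510×10^-4) = 0.6537 m³/s
Check: V = 3.38 m/s, Re = 1.12×10^6, f = 0.02240, h_f = 53.5 m ≈ 53.3 m ✓

Q ≈ 0.654 m³/s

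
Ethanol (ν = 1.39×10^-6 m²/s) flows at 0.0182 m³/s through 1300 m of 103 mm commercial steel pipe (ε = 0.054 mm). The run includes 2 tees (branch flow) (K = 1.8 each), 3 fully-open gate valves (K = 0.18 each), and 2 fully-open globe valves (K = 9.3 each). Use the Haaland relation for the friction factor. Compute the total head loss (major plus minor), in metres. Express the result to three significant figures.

H_L ≈ 64.2 m

V = 4Q/(πD²) = 2.184 m/s; V²/2g = 0.2432 m
Re = 1.62×10^5, ε/D = 5.24×10^-4 → f = 0.01912 (Haaland)
Major: h_f = f(L/D)·V²/2g = 0.01912·12621·0.2432 = 58.69 m
Minor: ΣK = 22.7; h_m = ΣK·V²/2g = 5.530 m
Total H_L = 58.69 + 5.530 = 64.22 m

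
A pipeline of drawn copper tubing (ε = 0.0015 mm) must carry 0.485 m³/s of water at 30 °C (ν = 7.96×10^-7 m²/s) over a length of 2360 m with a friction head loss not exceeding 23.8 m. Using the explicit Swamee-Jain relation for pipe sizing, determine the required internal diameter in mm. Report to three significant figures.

D ≈ 464 mm

Swamee-Jain (Type III): D = 0.66·[ε^1.25·(LQ²/(gh_f))^4.75 + ν·Q^9.4·(L/(gh_f))^5.2]^0.04
LQ²/(gh_f) = 2.378; L/(gh_f) = 10.11
Term 1 = ε^1.25·(…)^4.75 = 3.21×10^-6; Term 2 = ν·Q^9.4·(…)^5.2 = 1.48×10^-4
D = 0.66·(3.21×10^-6 + 1.48×10^-4)^0.04 = 0.4643 m = 464 mm
Check: V = 2.87 m/s, Re = 1.67×10^6, f = 0.01078, h_f = 22.9 m ≈ 23.8 m ✓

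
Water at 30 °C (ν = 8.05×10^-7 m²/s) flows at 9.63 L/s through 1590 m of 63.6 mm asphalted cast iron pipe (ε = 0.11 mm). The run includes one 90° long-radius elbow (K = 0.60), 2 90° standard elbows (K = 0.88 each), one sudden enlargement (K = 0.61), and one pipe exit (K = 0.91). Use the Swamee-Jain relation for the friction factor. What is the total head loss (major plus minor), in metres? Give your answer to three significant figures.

H_L ≈ 277 m

V = 4Q/(πD²) = 3.031 m/s; V²/2g = 0.4683 m
Re = 2.39×10^5, ε/D = 0.00173 → f = 0.02353 (Swamee-Jain)
Major: h_f = f(L/D)·V²/2g = 0.02353·25000·0.4683 = 275.5 m
Minor: ΣK = 3.88; h_m = ΣK·V²/2g = 1.817 m
Total H_L = 275.5 + 1.817 = 277.3 m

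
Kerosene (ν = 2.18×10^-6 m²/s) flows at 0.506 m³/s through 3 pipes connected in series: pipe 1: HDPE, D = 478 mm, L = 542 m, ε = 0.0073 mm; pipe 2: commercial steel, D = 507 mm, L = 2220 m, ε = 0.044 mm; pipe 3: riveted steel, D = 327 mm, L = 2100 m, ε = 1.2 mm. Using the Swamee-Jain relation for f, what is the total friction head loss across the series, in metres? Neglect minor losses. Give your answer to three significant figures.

H ≈ 357 m

Pipe 1: V = 2.820 m/s, Re = 6.18×10^5, ε/D = 1.53×10^-5, f = 0.01288, h_1 = f(L/D)V²/2g = 5.920 m
Pipe 2: V = 2.506 m/s, Re = 5.83×10^5, ε/D = 8.68×10^-5, f = 0.01405, h_2 = f(L/D)V²/2g = 19.70 m
Pipe 3: V = 6.025 m/s, Re = 9.04×10^5, ε/D = 0.00367, f = 0.02791, h_3 = f(L/D)V²/2g = 331.7 m
Series → Q common, losses add: H = Σh = 357.3 m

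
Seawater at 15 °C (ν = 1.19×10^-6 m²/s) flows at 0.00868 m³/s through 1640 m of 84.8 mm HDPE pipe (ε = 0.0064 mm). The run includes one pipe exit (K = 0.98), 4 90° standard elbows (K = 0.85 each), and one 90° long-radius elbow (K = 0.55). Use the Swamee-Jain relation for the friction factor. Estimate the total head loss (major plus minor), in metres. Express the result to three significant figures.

V = 4Q/(πD²) = 1.537 m/s; V²/2g = 0.1204 m
Re = 1.10×10^5, ε/D = 7.55×10^-5 → f = 0.01800 (Swamee-Jain)
Major: h_f = f(L/D)·V²/2g = 0.01800·19340·0.1204 = 41.91 m
Minor: ΣK = 4.93; h_m = ΣK·V²/2g = 0.5935 m
Total H_L = 41.91 + 0.5935 = 42.50 m

H_L ≈ 42.5 m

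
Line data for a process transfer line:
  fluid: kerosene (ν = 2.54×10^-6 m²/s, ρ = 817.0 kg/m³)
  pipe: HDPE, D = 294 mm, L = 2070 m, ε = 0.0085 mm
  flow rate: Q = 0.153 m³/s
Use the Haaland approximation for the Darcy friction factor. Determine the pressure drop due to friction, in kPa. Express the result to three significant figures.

Δp ≈ 218 kPa

V = 4Q/(πD²) = 4·0.153/(π·0.294²) = 2.254 m/s
Re = VD/ν = 2.254·0.294/2.54×10^-6 = 2.61×10^5 → turbulent
ε/D = 0.0085/294 = 2.89×10^-5
Haaland: f = 0.01495
h_f = f(L/D)V²/(2g) = 0.01495·(2070/0.294)·2.254²/(2·9.81) = 27.25 m
Δp = ρg·h_f = 817.0·9.81·27.25 = 218.4 kPa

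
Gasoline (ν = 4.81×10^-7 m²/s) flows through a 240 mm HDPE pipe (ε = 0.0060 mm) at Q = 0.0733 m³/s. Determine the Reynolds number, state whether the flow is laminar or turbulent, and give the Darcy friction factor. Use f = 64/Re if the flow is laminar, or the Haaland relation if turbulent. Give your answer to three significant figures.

V = 4Q/(πD²) = 1.620 m/s
Re = VD/ν = 1.620·0.240/4.81×10^-7 = 8.08×10^5
Re > 4000 → turbulent; ε/D = 2.50×10^-5
Haaland: f = 0.01242

Re ≈ 8.08×10^5; turbulent; f ≈ 0.0124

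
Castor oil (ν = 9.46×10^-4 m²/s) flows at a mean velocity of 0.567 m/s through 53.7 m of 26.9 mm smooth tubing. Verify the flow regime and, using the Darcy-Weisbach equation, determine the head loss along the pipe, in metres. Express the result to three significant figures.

Re = VD/ν = 0.567·0.02690/9.46×10^-4 = 16.1 → laminar (Re < 2300)
f = 64/Re = 3.969
h_f = f(L/D)V²/(2g) = 3.969·(53.7/0.02690)·0.567²/(2·9.81) = 129.8 m

h_f ≈ 130 m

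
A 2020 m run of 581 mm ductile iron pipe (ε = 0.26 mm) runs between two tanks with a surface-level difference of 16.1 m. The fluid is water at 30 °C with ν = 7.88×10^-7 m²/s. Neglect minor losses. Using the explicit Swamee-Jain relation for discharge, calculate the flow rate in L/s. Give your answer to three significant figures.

Swamee-Jain (Type II): Q = -0.965·√(gD⁵h_f/L)·ln[ε/(3.7D) + √(3.17ν²L/(gD³h_f))]
√(gD⁵h_f/L) = √(9.81·0.581⁵·16.1/2020) = 0.07195
ε/(3.7D) = 1.21×10^-4; √(3.17ν²L/(gD³h_f)) = 1.13×10^-5
Q = -0.965·0.07195·ln(1.323×10^-4) = 0.6200 m³/s
Check: V = 2.34 m/s, Re = 1.72×10^6, f = 0.01669, h_f = 16.2 m ≈ 16.1 m ✓

Q ≈ 620 L/s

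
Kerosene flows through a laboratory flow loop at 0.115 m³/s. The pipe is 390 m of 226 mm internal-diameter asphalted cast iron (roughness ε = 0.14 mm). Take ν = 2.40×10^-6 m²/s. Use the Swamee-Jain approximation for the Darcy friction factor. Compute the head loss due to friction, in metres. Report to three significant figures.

h_f ≈ 13.8 m

V = 4Q/(πD²) = 4·0.115/(π·0.226²) = 2.867 m/s
Re = VD/ν = 2.867·0.226/2.40×10^-6 = 2.70×10^5 → turbulent
ε/D = 0.14/226 = 6.19×10^-4
Swamee-Jain: f = 0.01911
h_f = f(L/D)V²/(2g) = 0.01911·(390/0.226)·2.867²/(2·9.81) = 13.81 m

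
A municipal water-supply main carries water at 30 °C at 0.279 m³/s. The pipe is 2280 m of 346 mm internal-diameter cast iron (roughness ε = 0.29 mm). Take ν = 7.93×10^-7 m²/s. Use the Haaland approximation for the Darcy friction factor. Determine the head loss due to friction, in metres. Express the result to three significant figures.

h_f ≈ 56.5 m

V = 4Q/(πD²) = 4·0.279/(π·0.346²) = 2.967 m/s
Re = VD/ν = 2.967·0.346/7.93×10^-7 = 1.29×10^6 → turbulent
ε/D = 0.29/346 = 8.38×10^-4
Haaland: f = 0.01909
h_f = f(L/D)V²/(2g) = 0.01909·(2280/0.346)·2.967²/(2·9.81) = 56.46 m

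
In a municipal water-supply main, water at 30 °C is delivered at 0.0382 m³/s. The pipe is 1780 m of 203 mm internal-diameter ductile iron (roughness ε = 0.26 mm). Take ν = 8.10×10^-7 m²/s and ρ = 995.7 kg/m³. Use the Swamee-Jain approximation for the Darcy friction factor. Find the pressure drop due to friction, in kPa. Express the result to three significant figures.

Δp ≈ 133 kPa

V = 4Q/(πD²) = 4·0.0382/(π·0.203²) = 1.180 m/s
Re = VD/ν = 1.180·0.203/8.10×10^-7 = 2.96×10^5 → turbulent
ε/D = 0.26/203 = 0.00128
Swamee-Jain: f = 0.02185
h_f = f(L/D)V²/(2g) = 0.02185·(1780/0.203)·1.180²/(2·9.81) = 13.60 m
Δp = ρg·h_f = 995.7·9.81·13.60 = 132.9 kPa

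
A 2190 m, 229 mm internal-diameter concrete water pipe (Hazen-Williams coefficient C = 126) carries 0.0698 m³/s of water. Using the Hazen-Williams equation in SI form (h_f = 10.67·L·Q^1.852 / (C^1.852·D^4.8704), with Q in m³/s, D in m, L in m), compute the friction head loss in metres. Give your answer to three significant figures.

h_f = 10.67·2190·0.0698^1.852 / (126^1.852·0.229^4.8704) = 28.54 m

h_f ≈ 28.5 m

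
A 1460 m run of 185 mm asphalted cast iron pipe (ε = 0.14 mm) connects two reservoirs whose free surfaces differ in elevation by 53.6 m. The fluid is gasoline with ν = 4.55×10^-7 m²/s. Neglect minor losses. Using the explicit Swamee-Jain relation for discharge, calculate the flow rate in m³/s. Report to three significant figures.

Swamee-Jain (Type II): Q = -0.965·√(gD⁵h_f/L)·ln[ε/(3.7D) + √(3.17ν²L/(gD³h_f))]
√(gD⁵h_f/L) = √(9.81·0.185⁵·53.6/1460) = 0.008834
ε/(3.7D) = 2.05×10^-4; √(3.17ν²L/(gD³h_f)) = 1.70×10^-5
Q = -0.965·0.008834·ln(2.215×10^-4) = 0.07174 m³/s
Check: V = 2.67 m/s, Re = 1.09×10^6, f = 0.01880, h_f = 53.9 m ≈ 53.6 m ✓

Q ≈ 0.0717 m³/s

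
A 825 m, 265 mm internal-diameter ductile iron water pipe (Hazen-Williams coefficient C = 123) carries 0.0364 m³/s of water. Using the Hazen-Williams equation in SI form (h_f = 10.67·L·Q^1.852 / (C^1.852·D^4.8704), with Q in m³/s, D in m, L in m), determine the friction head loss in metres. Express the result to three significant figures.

h_f = 10.67·825·0.0364^1.852 / (123^1.852·0.265^4.8704) = 1.653 m

h_f ≈ 1.65 m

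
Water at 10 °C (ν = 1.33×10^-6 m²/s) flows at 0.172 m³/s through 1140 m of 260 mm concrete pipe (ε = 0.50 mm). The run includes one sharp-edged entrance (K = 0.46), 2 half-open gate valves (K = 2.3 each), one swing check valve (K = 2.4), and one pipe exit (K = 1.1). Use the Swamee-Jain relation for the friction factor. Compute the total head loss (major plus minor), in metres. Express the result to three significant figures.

H_L ≈ 59.9 m

V = 4Q/(πD²) = 3.240 m/s; V²/2g = 0.5349 m
Re = 6.33×10^5, ε/D = 0.00192 → f = 0.02358 (Swamee-Jain)
Major: h_f = f(L/D)·V²/2g = 0.02358·4385·0.5349 = 55.30 m
Minor: ΣK = 8.56; h_m = ΣK·V²/2g = 4.579 m
Total H_L = 55.30 + 4.579 = 59.88 m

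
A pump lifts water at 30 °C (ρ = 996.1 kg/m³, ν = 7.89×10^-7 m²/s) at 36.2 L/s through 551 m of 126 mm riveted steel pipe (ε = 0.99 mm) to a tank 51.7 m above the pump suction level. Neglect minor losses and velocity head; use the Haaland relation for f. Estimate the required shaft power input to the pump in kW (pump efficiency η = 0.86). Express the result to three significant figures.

P_shaft ≈ 48.5 kW

V = 4Q/(πD²) = 2.903 m/s; Re = 4.64×10^5; ε/D = 0.00786; f = 0.03520
h_f = f(L/D)V²/2g = 66.13 m
Total head H = z + h_f = 51.7 + 66.13 = 117.8 m
P_hyd = ρgQH = 996.1·9.81·0.0362·117.8 = 41.68 kW
P_shaft = P_hyd/η = 41.68/0.86 = 48.47 kW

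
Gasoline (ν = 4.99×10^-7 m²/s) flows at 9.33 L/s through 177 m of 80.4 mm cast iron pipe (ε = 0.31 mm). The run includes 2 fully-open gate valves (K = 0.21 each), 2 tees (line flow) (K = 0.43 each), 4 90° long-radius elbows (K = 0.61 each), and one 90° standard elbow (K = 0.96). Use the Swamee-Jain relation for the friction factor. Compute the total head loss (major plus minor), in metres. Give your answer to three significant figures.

H_L ≈ 11.7 m

V = 4Q/(πD²) = 1.838 m/s; V²/2g = 0.1721 m
Re = 2.96×10^5, ε/D = 0.00386 → f = 0.02864 (Swamee-Jain)
Major: h_f = f(L/D)·V²/2g = 0.02864·2201·0.1721 = 10.85 m
Minor: ΣK = 4.68; h_m = ΣK·V²/2g = 0.8056 m
Total H_L = 10.85 + 0.8056 = 11.66 m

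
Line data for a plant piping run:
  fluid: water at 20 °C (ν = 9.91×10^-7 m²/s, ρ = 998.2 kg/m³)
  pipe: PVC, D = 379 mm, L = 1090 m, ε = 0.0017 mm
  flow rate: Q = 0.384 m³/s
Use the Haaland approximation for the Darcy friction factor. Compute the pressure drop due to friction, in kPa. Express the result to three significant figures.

Δp ≈ 186 kPa

V = 4Q/(πD²) = 4·0.384/(π·0.379²) = 3.404 m/s
Re = VD/ν = 3.404·0.379/9.91×10^-7 = 1.30×10^6 → turbulent
ε/D = 0.0017/379 = 4.49×10^-6
Haaland: f = 0.01118
h_f = f(L/D)V²/(2g) = 0.01118·(1090/0.379)·3.404²/(2·9.81) = 18.99 m
Δp = ρg·h_f = 998.2·9.81·18.99 = 185.9 kPa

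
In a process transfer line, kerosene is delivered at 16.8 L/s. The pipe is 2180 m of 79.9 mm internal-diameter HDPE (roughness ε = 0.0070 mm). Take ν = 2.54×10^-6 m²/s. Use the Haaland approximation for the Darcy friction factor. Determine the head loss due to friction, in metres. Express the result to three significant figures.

h_f ≈ 281 m

V = 4Q/(πD²) = 4·0.0168/(π·0.0799²) = 3.351 m/s
Re = VD/ν = 3.351·0.0799/2.54×10^-6 = 1.05×10^5 → turbulent
ε/D = 0.0070/79.9 = 8.76×10^-5
Haaland: f = 0.01803
h_f = f(L/D)V²/(2g) = 0.01803·(2180/0.0799)·3.351²/(2·9.81) = 281.4 m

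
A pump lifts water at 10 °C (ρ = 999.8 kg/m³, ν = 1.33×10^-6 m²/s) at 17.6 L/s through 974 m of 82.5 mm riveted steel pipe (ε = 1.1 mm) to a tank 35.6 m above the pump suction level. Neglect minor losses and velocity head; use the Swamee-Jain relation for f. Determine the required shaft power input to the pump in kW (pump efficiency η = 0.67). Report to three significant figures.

P_shaft ≈ 80.2 kW

V = 4Q/(πD²) = 3.292 m/s; Re = 2.04×10^5; ε/D = 0.0133; f = 0.04227
h_f = f(L/D)V²/2g = 275.7 m
Total head H = z + h_f = 35.6 + 275.7 = 311.3 m
P_hyd = ρgQH = 999.8·9.81·0.0176·311.3 = 53.74 kW
P_shaft = P_hyd/η = 53.74/0.67 = 80.21 kW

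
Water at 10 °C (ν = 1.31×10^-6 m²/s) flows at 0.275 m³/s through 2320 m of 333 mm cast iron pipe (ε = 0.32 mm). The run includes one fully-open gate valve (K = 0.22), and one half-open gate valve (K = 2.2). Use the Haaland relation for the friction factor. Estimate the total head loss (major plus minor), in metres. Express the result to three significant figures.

V = 4Q/(πD²) = 3.158 m/s; V²/2g = 0.5082 m
Re = 8.03×10^5, ε/D = 9.61×10^-4 → f = 0.01983 (Haaland)
Major: h_f = f(L/D)·V²/2g = 0.01983·6967·0.5082 = 70.19 m
Minor: ΣK = 2.42; h_m = ΣK·V²/2g = 1.230 m
Total H_L = 70.19 + 1.230 = 71.42 m

H_L ≈ 71.4 m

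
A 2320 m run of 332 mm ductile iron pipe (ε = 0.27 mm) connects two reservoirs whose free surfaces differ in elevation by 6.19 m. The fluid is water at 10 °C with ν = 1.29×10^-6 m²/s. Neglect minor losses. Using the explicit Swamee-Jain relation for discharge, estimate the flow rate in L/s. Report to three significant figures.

Q ≈ 80.6 L/s

Swamee-Jain (Type II): Q = -0.965·√(gD⁵h_f/L)·ln[ε/(3.7D) + √(3.17ν²L/(gD³h_f))]
√(gD⁵h_f/L) = √(9.81·0.332⁵·6.19/2320) = 0.01027
ε/(3.7D) = 2.20×10^-4; √(3.17ν²L/(gD³h_f)) = 7.42×10^-5
Q = -0.965·0.01027·ln(2.940×10^-4) = 0.08063 m³/s
Check: V = 0.931 m/s, Re = 2.40×10^5, f = 0.02018, h_f = 6.24 m ≈ 6.19 m ✓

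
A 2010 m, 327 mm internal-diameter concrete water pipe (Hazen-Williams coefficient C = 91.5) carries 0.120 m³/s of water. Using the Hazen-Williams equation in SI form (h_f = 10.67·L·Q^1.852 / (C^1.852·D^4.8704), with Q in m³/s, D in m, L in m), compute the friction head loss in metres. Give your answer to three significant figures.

h_f = 10.67·2010·0.120^1.852 / (91.5^1.852·0.327^4.8704) = 22.79 m

h_f ≈ 22.8 m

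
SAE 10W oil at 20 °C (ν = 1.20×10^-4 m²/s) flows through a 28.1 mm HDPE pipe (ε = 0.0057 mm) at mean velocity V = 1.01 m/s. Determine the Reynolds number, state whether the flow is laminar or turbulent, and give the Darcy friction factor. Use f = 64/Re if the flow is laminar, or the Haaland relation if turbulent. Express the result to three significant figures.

Re = VD/ν = 1.010·0.0281/1.20×10^-4 = 237
Re < 2300 → laminar → f = 64/Re = 0.2706

Re ≈ 237; laminar; f = 64/Re ≈ 0.271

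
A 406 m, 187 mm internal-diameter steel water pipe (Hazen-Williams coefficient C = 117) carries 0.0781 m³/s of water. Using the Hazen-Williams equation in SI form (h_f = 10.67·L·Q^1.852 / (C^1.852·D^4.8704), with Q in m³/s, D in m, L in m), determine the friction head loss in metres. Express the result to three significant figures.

h_f = 10.67·406·0.0781^1.852 / (117^1.852·0.187^4.8704) = 20.05 m

h_f ≈ 20.0 m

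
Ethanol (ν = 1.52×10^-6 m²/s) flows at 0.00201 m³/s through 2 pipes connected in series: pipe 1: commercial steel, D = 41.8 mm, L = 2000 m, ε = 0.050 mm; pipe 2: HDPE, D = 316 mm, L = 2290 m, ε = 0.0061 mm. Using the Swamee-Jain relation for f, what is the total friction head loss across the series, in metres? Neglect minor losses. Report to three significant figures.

Pipe 1: V = 1.465 m/s, Re = 4.03×10^4, ε/D = 0.00120, f = 0.02546, h_1 = f(L/D)V²/2g = 133.2 m
Pipe 2: V = 0.02563 m/s, Re = 5330, ε/D = 1.93×10^-5, f = 0.03715, h_2 = f(L/D)V²/2g = 0.009013 m
Series → Q common, losses add: H = Σh = 133.2 m

H ≈ 133 m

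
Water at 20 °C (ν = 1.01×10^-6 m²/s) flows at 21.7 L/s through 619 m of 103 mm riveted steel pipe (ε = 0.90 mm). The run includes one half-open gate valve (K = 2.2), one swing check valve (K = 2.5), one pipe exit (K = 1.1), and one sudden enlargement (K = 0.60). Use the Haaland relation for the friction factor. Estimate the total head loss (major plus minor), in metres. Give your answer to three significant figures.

H_L ≈ 78.1 m

V = 4Q/(πD²) = 2.604 m/s; V²/2g = 0.3457 m
Re = 2.66×10^5, ε/D = 0.00874 → f = 0.03653 (Haaland)
Major: h_f = f(L/D)·V²/2g = 0.03653·6010·0.3457 = 75.90 m
Minor: ΣK = 6.40; h_m = ΣK·V²/2g = 2.212 m
Total H_L = 75.90 + 2.212 = 78.11 m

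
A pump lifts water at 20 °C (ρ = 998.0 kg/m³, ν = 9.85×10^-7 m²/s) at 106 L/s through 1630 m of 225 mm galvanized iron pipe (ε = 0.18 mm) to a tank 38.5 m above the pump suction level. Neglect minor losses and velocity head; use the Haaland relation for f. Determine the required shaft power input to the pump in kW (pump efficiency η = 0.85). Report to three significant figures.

P_shaft ≈ 108 kW

V = 4Q/(πD²) = 2.666 m/s; Re = 6.09×10^5; ε/D = 8.00×10^-4; f = 0.01915
h_f = f(L/D)V²/2g = 50.26 m
Total head H = z + h_f = 38.5 + 50.26 = 88.76 m
P_hyd = ρgQH = 998.0·9.81·0.106·88.76 = 92.12 kW
P_shaft = P_hyd/η = 92.12/0.85 = 108.4 kW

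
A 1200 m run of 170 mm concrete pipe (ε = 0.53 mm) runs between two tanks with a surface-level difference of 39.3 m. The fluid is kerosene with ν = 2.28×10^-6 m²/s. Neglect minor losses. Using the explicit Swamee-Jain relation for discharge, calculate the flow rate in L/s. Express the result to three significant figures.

Swamee-Jain (Type II): Q = -0.965·√(gD⁵h_f/L)·ln[ε/(3.7D) + √(3.17ν²L/(gD³h_f))]
√(gD⁵h_f/L) = √(9.81·0.170⁵·39.3/1200) = 0.006754
ε/(3.7D) = 8.43×10^-4; √(3.17ν²L/(gD³h_f)) = 1.02×10^-4
Q = -0.965·0.006754·ln(9.448×10^-4) = 0.04539 m³/s
Check: V = 2.00 m/s, Re = 1.49×10^5, f = 0.02753, h_f = 39.6 m ≈ 39.3 m ✓

Q ≈ 45.4 L/s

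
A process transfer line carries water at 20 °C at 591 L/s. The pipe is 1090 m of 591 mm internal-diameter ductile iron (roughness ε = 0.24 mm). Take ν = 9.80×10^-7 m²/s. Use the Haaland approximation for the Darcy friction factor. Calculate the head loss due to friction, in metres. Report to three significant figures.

h_f ≈ 7.14 m

V = 4Q/(πD²) = 4·0.591/(π·0.591²) = 2.154 m/s
Re = VD/ν = 2.154·0.591/9.80×10^-7 = 1.30×10^6 → turbulent
ε/D = 0.24/591 = 4.06×10^-4
Haaland: f = 0.01638
h_f = f(L/D)V²/(2g) = 0.01638·(1090/0.591)·2.154²/(2·9.81) = 7.145 m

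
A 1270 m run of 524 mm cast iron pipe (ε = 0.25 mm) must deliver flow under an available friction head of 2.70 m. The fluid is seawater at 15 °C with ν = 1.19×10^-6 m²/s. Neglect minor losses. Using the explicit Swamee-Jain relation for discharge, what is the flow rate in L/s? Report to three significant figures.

Swamee-Jain (Type II): Q = -0.965·√(gD⁵h_f/L)·ln[ε/(3.7D) + √(3.17ν²L/(gD³h_f))]
√(gD⁵h_f/L) = √(9.81·0.524⁵·2.70/1270) = 0.02870
ε/(3.7D) = 1.29×10^-4; √(3.17ν²L/(gD³h_f)) = 3.87×10^-5
Q = -0.965·0.02870·ln(1.676×10^-4) = 0.2408 m³/s
Check: V = 1.12 m/s, Re = 4.92×10^5, f = 0.01765, h_f = 2.72 m ≈ 2.70 m ✓

Q ≈ 241 L/s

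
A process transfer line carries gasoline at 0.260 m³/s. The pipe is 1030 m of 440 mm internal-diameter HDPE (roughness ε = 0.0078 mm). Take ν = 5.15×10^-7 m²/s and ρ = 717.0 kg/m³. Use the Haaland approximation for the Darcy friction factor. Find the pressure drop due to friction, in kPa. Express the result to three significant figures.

Δp ≈ 27.7 kPa

V = 4Q/(πD²) = 4·0.260/(π·0.440²) = 1.710 m/s
Re = VD/ν = 1.710·0.440/5.15×10^-7 = 1.46×10^6 → turbulent
ε/D = 0.0078/440 = 1.77×10^-5
Haaland: f = 0.01131
h_f = f(L/D)V²/(2g) = 0.01131·(1030/0.440)·1.710²/(2·9.81) = 3.945 m
Δp = ρg·h_f = 717.0·9.81·3.945 = 27.75 kPa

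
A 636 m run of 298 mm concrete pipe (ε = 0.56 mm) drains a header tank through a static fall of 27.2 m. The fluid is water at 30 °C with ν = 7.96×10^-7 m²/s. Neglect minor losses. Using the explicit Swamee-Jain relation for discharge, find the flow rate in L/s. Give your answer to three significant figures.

Swamee-Jain (Type II): Q = -0.965·√(gD⁵h_f/L)·ln[ε/(3.7D) + √(3.17ν²L/(gD³h_f))]
√(gD⁵h_f/L) = √(9.81·0.298⁵·27.2/636) = 0.03140
ε/(3.7D) = 5.08×10^-4; √(3.17ν²L/(gD³h_f)) = 1.35×10^-5
Q = -0.965·0.03140·ln(5.213×10^-4) = 0.2290 m³/s
Check: V = 3.28 m/s, Re = 1.23×10^6, f = 0.02326, h_f = 27.3 m ≈ 27.2 m ✓

Q ≈ 229 L/s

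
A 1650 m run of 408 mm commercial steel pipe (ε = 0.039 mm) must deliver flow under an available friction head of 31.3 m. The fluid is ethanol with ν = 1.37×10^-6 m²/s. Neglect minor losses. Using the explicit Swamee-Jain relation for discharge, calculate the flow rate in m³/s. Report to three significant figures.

Q ≈ 0.441 m³/s

Swamee-Jain (Type II): Q = -0.965·√(gD⁵h_f/L)·ln[ε/(3.7D) + √(3.17ν²L/(gD³h_f))]
√(gD⁵h_f/L) = √(9.81·0.408⁵·31.3/1650) = 0.04587
ε/(3.7D) = 2.58×10^-5; √(3.17ν²L/(gD³h_f)) = 2.17×10^-5
Q = -0.965·0.04587·ln(4.753×10^-5) = 0.4406 m³/s
Check: V = 3.37 m/s, Re = 1.00×10^6, f = 0.01344, h_f = 31.5 m ≈ 31.3 m ✓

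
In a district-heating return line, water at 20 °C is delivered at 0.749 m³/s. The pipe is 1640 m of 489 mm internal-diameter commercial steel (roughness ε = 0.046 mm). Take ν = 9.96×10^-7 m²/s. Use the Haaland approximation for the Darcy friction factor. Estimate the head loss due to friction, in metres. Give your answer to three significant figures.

V = 4Q/(πD²) = 4·0.749/(π·0.489²) = 3.988 m/s
Re = VD/ν = 3.988·0.489/9.96×10^-7 = 1.96×10^6 → turbulent
ε/D = 0.046/489 = 9.41×10^-5
Haaland: f = 0.01264
h_f = f(L/D)V²/(2g) = 0.01264·(1640/0.489)·3.988²/(2·9.81) = 34.38 m

h_f ≈ 34.4 m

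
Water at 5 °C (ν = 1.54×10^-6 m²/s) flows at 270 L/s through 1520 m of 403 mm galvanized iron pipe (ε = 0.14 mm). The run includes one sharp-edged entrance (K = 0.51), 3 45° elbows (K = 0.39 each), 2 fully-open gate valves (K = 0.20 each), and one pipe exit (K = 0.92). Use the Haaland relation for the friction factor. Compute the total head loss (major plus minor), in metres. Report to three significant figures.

H_L ≈ 14.8 m

V = 4Q/(πD²) = 2.117 m/s; V²/2g = 0.2284 m
Re = 5.54×10^5, ε/D = 3.47×10^-4 → f = 0.01643 (Haaland)
Major: h_f = f(L/D)·V²/2g = 0.01643·3772·0.2284 = 14.15 m
Minor: ΣK = 3.00; h_m = ΣK·V²/2g = 0.6851 m
Total H_L = 14.15 + 0.6851 = 14.84 m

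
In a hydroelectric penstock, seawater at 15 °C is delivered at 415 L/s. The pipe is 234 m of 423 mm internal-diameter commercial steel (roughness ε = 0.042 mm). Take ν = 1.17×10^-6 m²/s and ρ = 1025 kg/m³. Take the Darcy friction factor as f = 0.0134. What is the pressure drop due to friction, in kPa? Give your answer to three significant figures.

Δp ≈ 33.1 kPa

V = 4Q/(πD²) = 4·0.415/(π·0.423²) = 2.953 m/s
h_f = f(L/D)V²/(2g) = 0.01340·(234/0.423)·2.953²/(2·9.81) = 3.295 m
Δp = ρg·h_f = 1025·9.81·3.295 = 33.13 kPa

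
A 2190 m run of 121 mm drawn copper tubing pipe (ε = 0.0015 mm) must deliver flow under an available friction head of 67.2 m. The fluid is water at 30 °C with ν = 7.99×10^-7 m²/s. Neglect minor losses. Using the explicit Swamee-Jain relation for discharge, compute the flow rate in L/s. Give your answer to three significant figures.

Q ≈ 26.0 L/s

Swamee-Jain (Type II): Q = -0.965·√(gD⁵h_f/L)·ln[ε/(3.7D) + √(3.17ν²L/(gD³h_f))]
√(gD⁵h_f/L) = √(9.81·0.121⁵·67.2/2190) = 0.002794
ε/(3.7D) = 3.35×10^-6; √(3.17ν²L/(gD³h_f)) = 6.16×10^-5
Q = -0.965·0.002794·ln(6.495×10^-5) = 0.02600 m³/s
Check: V = 2.26 m/s, Re = 3.42×10^5, f = 0.01418, h_f = 66.9 m ≈ 67.2 m ✓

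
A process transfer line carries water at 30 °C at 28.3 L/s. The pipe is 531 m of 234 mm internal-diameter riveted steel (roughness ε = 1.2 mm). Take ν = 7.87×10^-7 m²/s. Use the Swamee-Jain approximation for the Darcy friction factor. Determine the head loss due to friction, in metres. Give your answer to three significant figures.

h_f ≈ 1.57 m

V = 4Q/(πD²) = 4·0.0283/(π·0.234²) = 0.6581 m/s
Re = VD/ν = 0.6581·0.234/7.87×10^-7 = 1.96×10^5 → turbulent
ε/D = 1.2/234 = 0.00513
Swamee-Jain: f = 0.03125
h_f = f(L/D)V²/(2g) = 0.03125·(531/0.234)·0.6581²/(2·9.81) = 1.565 m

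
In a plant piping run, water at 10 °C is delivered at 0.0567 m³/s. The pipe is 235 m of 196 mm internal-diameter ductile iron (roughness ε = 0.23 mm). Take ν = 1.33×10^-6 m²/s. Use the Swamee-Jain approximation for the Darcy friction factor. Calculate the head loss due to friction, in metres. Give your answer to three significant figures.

V = 4Q/(πD²) = 4·0.0567/(π·0.196²) = 1.879 m/s
Re = VD/ν = 1.879·0.196/1.33×10^-6 = 2.77×10^5 → turbulent
ε/D = 0.23/196 = 0.00117
Swamee-Jain: f = 0.02151
h_f = f(L/D)V²/(2g) = 0.02151·(235/0.196)·1.879²/(2·9.81) = 4.642 m

h_f ≈ 4.64 m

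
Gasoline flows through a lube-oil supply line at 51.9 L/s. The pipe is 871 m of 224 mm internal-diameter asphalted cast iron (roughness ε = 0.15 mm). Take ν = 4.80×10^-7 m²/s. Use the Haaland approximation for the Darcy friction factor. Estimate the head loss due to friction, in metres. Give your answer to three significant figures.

V = 4Q/(πD²) = 4·0.0519/(π·0.224²) = 1.317 m/s
Re = VD/ν = 1.317·0.224/4.80×10^-7 = 6.15×10^5 → turbulent
ε/D = 0.15/224 = 6.70×10^-4
Haaland: f = 0.01845
h_f = f(L/D)V²/(2g) = 0.01845·(871/0.224)·1.317²/(2·9.81) = 6.344 m

h_f ≈ 6.34 m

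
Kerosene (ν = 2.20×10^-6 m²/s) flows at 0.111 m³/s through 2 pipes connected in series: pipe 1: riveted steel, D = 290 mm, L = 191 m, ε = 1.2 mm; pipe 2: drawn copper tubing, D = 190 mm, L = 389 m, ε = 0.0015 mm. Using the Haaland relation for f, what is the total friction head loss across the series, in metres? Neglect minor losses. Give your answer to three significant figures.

H ≈ 25.3 m

Pipe 1: V = 1.680 m/s, Re = 2.22×10^5, ε/D = 0.00414, f = 0.02920, h_1 = f(L/D)V²/2g = 2.768 m
Pipe 2: V = 3.915 m/s, Re = 3.38×10^5, ε/D = 7.89×10^-6, f = 0.01409, h_2 = f(L/D)V²/2g = 22.54 m
Series → Q common, losses add: H = Σh = 25.31 m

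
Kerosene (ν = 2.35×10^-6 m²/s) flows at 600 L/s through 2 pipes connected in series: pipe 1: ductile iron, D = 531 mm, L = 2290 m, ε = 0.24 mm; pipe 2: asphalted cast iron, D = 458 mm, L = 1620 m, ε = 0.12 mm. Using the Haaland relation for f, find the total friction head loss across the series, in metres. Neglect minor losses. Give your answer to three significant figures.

H ≈ 64.7 m

Pipe 1: V = 2.709 m/s, Re = 6.12×10^5, ε/D = 4.52×10^-4, f = 0.01711, h_1 = f(L/D)V²/2g = 27.61 m
Pipe 2: V = 3.642 m/s, Re = 7.10×10^5, ε/D = 2.62×10^-4, f = 0.01550, h_2 = f(L/D)V²/2g = 37.06 m
Series → Q common, losses add: H = Σh = 64.67 m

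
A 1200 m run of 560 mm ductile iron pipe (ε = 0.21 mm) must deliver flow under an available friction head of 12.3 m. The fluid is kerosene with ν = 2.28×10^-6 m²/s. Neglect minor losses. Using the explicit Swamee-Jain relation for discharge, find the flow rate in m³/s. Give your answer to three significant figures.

Swamee-Jain (Type II): Q = -0.965·√(gD⁵h_f/L)·ln[ε/(3.7D) + √(3.17ν²L/(gD³h_f))]
√(gD⁵h_f/L) = √(9.81·0.560⁵·12.3/1200) = 0.07442
ε/(3.7D) = 1.01×10^-4; √(3.17ν²L/(gD³h_f)) = 3.05×10^-5
Q = -0.965·0.07442·ln(1.319×10^-4) = 0.6415 m³/s
Check: V = 2.60 m/s, Re = 6.40×10^5, f = 0.01671, h_f = 12.4 m ≈ 12.3 m ✓

Q ≈ 0.642 m³/s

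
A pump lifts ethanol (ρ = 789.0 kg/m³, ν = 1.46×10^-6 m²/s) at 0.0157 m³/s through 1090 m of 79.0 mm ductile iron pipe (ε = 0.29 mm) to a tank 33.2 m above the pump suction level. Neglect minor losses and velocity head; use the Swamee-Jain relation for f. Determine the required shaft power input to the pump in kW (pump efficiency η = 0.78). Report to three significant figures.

P_shaft ≈ 37.3 kW

V = 4Q/(πD²) = 3.203 m/s; Re = 1.73×10^5; ε/D = 0.00367; f = 0.02858
h_f = f(L/D)V²/2g = 206.2 m
Total head H = z + h_f = 33.2 + 206.2 = 239.4 m
P_hyd = ρgQH = 789.0·9.81·0.0157·239.4 = 29.09 kW
P_shaft = P_hyd/η = 29.09/0.78 = 37.30 kW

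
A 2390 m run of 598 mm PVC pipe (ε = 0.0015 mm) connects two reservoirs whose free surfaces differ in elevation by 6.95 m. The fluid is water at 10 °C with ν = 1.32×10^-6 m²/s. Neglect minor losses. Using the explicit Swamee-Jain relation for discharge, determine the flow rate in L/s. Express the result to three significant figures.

Swamee-Jain (Type II): Q = -0.965·√(gD⁵h_f/L)·ln[ε/(3.7D) + √(3.17ν²L/(gD³h_f))]
√(gD⁵h_f/L) = √(9.81·0.598⁵·6.95/2390) = 0.04671
ε/(3.7D) = 6.78×10^-7; √(3.17ν²L/(gD³h_f)) = 3.01×10^-5
Q = -0.965·0.04671·ln(3.077×10^-5) = 0.4683 m³/s
Check: V = 1.67 m/s, Re = 7.55×10^5, f = 0.01223, h_f = 6.92 m ≈ 6.95 m ✓

Q ≈ 468 L/s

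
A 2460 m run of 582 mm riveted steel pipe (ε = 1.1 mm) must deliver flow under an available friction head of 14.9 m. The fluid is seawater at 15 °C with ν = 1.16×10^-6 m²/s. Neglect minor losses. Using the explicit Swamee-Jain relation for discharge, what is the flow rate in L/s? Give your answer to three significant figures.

Swamee-Jain (Type II): Q = -0.965·√(gD⁵h_f/L)·ln[ε/(3.7D) + √(3.17ν²L/(gD³h_f))]
√(gD⁵h_f/L) = √(9.81·0.582⁵·14.9/2460) = 0.06299
ε/(3.7D) = 5.11×10^-4; √(3.17ν²L/(gD³h_f)) = 1.91×10^-5
Q = -0.965·0.06299·ln(5.299×10^-4) = 0.4585 m³/s
Check: V = 1.72 m/s, Re = 8.65×10^5, f = 0.02338, h_f = 15.0 m ≈ 14.9 m ✓

Q ≈ 458 L/s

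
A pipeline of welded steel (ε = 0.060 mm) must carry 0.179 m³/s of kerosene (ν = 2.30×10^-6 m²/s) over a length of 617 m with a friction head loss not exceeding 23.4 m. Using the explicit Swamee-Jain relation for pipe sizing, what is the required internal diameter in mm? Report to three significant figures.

Swamee-Jain (Type III): D = 0.66·[ε^1.25·(LQ²/(gh_f))^4.75 + ν·Q^9.4·(L/(gh_f))^5.2]^0.04
LQ²/(gh_f) = 0.08612; L/(gh_f) = 2.688
Term 1 = ε^1.25·(…)^4.75 = 4.62×10^-11; Term 2 = ν·Q^9.4·(…)^5.2 = 3.73×10^-11
D = 0.66·(4.62×10^-11 + 3.73×10^-11)^0.04 = 0.2609 m = 261 mm
Check: V = 3.35 m/s, Re = 3.80×10^5, f = 0.01616, h_f = 21.9 m ≈ 23.4 m ✓

D ≈ 261 mm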